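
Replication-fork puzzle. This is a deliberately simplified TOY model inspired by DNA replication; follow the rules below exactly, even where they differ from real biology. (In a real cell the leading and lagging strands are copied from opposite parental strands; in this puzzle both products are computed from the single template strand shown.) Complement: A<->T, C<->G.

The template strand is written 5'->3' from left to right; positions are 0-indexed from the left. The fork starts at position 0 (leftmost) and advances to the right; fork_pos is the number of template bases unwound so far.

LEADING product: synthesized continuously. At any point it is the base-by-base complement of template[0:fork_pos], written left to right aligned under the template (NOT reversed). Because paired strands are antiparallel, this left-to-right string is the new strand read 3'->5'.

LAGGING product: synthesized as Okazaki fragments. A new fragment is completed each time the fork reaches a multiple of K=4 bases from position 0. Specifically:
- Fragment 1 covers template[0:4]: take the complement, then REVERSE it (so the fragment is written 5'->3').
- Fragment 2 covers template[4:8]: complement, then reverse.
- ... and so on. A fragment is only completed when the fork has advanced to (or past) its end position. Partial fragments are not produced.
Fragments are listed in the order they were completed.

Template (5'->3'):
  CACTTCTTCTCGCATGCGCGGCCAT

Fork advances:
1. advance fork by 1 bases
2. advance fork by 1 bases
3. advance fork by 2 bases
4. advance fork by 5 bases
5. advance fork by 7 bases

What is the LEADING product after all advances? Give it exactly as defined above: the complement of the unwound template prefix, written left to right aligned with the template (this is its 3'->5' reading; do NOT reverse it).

Answer: GTGAAGAAGAGCGTAC

Derivation:
Step 1: advance 1 -> fork_pos = 0 + 1 = 1.
Step 2: advance 1 -> fork_pos = 1 + 1 = 2.
Step 3: advance 2 -> fork_pos = 2 + 2 = 4.
Step 4: advance 5 -> fork_pos = 4 + 5 = 9.
Step 5: advance 7 -> fork_pos = 9 + 7 = 16.
Unwound prefix: template[0:16] = CACTTCTTCTCGCATG
Complement it base by base (A<->T, C<->G), keeping left-to-right order:
  [0:5] CACTT -> GTGAA
  [5:10] CTTCT -> GAAGA
  [10:15] CGCAT -> GCGTA
  [15:16] G -> C
Concatenate: GTGAAGAAGAGCGTAC (length 16; written aligned with the template, i.e. 3'->5').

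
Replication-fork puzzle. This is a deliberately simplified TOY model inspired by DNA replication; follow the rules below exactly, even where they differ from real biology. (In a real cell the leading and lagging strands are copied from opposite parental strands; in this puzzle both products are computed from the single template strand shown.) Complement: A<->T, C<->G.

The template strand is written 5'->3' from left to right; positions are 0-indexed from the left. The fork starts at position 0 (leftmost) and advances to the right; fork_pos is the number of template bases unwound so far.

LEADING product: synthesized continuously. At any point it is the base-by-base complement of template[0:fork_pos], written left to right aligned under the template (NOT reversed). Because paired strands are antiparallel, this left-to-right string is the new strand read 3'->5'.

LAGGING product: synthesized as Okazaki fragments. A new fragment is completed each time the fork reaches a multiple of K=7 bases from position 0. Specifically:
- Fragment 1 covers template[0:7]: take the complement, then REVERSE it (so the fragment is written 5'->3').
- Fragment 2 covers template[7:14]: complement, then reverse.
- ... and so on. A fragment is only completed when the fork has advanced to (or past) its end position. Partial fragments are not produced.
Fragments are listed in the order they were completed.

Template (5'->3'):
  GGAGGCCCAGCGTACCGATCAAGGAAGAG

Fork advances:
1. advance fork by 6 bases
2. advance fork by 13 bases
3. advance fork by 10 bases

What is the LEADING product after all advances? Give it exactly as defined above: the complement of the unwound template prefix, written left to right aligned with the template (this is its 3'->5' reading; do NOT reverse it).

Answer: CCTCCGGGTCGCATGGCTAGTTCCTTCTC

Derivation:
Step 1: advance 6 -> fork_pos = 0 + 6 = 6.
Step 2: advance 13 -> fork_pos = 6 + 13 = 19.
Step 3: advance 10 -> fork_pos = 19 + 10 = 29.
Unwound prefix: template[0:29] = GGAGGCCCAGCGTACCGATCAAGGAAGAG
Complement it base by base (A<->T, C<->G), keeping left-to-right order:
  [0:5] GGAGG -> CCTCC
  [5:10] CCCAG -> GGGTC
  [10:15] CGTAC -> GCATG
  [15:20] CGATC -> GCTAG
  [20:25] AAGGA -> TTCCT
  [25:29] AGAG -> TCTC
Concatenate: CCTCCGGGTCGCATGGCTAGTTCCTTCTC (length 29; written aligned with the template, i.e. 3'->5').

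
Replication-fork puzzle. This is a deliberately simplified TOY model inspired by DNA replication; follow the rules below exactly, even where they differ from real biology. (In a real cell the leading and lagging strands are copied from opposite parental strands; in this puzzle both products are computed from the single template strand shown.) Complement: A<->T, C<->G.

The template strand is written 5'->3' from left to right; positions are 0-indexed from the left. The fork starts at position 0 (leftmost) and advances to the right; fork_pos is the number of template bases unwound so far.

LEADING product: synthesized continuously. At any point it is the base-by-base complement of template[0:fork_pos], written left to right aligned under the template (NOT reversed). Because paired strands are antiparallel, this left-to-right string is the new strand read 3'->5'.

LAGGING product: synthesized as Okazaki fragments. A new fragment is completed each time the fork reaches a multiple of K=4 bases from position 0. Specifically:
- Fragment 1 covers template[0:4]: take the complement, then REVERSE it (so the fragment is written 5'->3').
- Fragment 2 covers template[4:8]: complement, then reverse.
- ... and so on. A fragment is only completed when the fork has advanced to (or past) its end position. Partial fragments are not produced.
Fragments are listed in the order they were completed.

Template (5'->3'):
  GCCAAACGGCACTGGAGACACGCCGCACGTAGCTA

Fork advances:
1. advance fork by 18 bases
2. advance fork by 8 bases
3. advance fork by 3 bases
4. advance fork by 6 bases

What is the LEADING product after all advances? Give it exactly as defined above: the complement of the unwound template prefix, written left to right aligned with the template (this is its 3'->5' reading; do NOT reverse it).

Answer: CGGTTTGCCGTGACCTCTGTGCGGCGTGCATCGAT

Derivation:
Step 1: advance 18 -> fork_pos = 0 + 18 = 18.
Step 2: advance 8 -> fork_pos = 18 + 8 = 26.
Step 3: advance 3 -> fork_pos = 26 + 3 = 29.
Step 4: advance 6 -> fork_pos = 29 + 6 = 35.
Unwound prefix: template[0:35] = GCCAAACGGCACTGGAGACACGCCGCACGTAGCTA
Complement it base by base (A<->T, C<->G), keeping left-to-right order:
  [0:5] GCCAA -> CGGTT
  [5:10] ACGGC -> TGCCG
  [10:15] ACTGG -> TGACC
  [15:20] AGACA -> TCTGT
  [20:25] CGCCG -> GCGGC
  [25:30] CACGT -> GTGCA
  [30:35] AGCTA -> TCGAT
Concatenate: CGGTTTGCCGTGACCTCTGTGCGGCGTGCATCGAT (length 35; written aligned with the template, i.e. 3'->5').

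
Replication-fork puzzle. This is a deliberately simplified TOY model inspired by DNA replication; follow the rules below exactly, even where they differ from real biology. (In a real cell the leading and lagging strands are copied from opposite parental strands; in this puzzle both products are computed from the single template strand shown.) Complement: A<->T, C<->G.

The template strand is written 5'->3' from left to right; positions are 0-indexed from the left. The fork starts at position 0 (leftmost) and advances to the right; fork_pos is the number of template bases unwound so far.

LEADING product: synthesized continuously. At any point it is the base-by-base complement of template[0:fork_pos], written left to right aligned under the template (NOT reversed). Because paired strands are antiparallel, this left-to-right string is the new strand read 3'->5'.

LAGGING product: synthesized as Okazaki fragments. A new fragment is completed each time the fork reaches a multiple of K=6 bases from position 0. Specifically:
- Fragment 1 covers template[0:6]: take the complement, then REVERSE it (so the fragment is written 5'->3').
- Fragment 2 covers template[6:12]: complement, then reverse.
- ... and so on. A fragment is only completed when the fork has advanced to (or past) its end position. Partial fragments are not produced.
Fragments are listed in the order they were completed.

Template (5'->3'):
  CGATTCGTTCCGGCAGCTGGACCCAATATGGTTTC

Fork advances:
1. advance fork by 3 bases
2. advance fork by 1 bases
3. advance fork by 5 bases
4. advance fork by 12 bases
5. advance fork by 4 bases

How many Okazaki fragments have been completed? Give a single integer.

Step 1: advance 3 -> fork_pos = 0 + 3 = 3. Next multiple of 6 is 6 (not reached); still 0 fragment(s).
Step 2: advance 1 -> fork_pos = 3 + 1 = 4. Next multiple of 6 is 6 (not reached); still 0 fragment(s).
Step 3: advance 5 -> fork_pos = 4 + 5 = 9. Reached multiple(s) of 6: 6 -> fragment 1 completed (1 total).
Step 4: advance 12 -> fork_pos = 9 + 12 = 21. Reached multiple(s) of 6: 12, 18 -> fragments 2-3 completed (3 total).
Step 5: advance 4 -> fork_pos = 21 + 4 = 25. Reached multiple(s) of 6: 24 -> fragment 4 completed (4 total).
Check: final fork_pos = 25; the multiples of 6 that are <= 25 are 6..24 -> 25 // 6 = 4 completed fragment(s).

Answer: 4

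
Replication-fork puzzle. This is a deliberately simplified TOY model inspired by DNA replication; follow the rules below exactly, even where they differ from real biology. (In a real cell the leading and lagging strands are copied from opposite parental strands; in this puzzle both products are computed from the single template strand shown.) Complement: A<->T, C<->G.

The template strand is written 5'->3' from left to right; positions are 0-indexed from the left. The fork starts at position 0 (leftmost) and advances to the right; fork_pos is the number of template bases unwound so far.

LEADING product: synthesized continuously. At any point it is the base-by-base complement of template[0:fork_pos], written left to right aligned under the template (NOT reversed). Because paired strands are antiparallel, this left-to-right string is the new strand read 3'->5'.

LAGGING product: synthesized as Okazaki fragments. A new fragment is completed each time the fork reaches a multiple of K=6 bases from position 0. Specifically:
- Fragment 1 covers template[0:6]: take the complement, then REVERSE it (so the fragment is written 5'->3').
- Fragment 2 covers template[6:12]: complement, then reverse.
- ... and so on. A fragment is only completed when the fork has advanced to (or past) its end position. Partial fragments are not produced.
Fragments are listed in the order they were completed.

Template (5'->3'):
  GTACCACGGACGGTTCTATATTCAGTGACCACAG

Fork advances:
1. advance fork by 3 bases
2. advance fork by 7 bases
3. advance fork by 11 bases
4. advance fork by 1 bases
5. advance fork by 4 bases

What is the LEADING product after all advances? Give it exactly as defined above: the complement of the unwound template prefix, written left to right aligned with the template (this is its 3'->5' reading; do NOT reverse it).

Step 1: advance 3 -> fork_pos = 0 + 3 = 3.
Step 2: advance 7 -> fork_pos = 3 + 7 = 10.
Step 3: advance 11 -> fork_pos = 10 + 11 = 21.
Step 4: advance 1 -> fork_pos = 21 + 1 = 22.
Step 5: advance 4 -> fork_pos = 22 + 4 = 26.
Unwound prefix: template[0:26] = GTACCACGGACGGTTCTATATTCAGT
Complement it base by base (A<->T, C<->G), keeping left-to-right order:
  [0:5] GTACC -> CATGG
  [5:10] ACGGA -> TGCCT
  [10:15] CGGTT -> GCCAA
  [15:20] CTATA -> GATAT
  [20:25] TTCAG -> AAGTC
  [25:26] T -> A
Concatenate: CATGGTGCCTGCCAAGATATAAGTCA (length 26; written aligned with the template, i.e. 3'->5').

Answer: CATGGTGCCTGCCAAGATATAAGTCA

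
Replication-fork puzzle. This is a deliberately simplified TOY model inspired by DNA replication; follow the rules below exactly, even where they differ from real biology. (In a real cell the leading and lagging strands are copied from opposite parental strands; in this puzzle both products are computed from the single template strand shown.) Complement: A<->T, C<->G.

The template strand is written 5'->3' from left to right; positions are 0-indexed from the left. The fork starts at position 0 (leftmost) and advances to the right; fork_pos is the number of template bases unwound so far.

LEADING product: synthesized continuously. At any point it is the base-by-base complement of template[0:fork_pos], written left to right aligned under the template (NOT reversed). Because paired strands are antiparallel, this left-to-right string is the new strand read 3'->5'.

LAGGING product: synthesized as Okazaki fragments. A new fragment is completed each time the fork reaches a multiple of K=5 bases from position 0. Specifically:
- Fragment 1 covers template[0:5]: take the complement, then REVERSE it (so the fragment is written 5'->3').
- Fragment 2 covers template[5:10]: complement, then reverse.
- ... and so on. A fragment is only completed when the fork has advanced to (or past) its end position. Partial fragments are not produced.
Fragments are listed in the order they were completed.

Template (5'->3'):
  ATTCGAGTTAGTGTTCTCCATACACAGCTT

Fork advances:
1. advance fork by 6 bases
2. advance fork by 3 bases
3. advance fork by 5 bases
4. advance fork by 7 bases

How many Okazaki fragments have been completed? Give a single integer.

Step 1: advance 6 -> fork_pos = 0 + 6 = 6. Reached multiple(s) of 5: 5 -> fragment 1 completed (1 total).
Step 2: advance 3 -> fork_pos = 6 + 3 = 9. Next multiple of 5 is 10 (not reached); still 1 fragment(s).
Step 3: advance 5 -> fork_pos = 9 + 5 = 14. Reached multiple(s) of 5: 10 -> fragment 2 completed (2 total).
Step 4: advance 7 -> fork_pos = 14 + 7 = 21. Reached multiple(s) of 5: 15, 20 -> fragments 3-4 completed (4 total).
Check: final fork_pos = 21; the multiples of 5 that are <= 21 are 5..20 -> 21 // 5 = 4 completed fragment(s).

Answer: 4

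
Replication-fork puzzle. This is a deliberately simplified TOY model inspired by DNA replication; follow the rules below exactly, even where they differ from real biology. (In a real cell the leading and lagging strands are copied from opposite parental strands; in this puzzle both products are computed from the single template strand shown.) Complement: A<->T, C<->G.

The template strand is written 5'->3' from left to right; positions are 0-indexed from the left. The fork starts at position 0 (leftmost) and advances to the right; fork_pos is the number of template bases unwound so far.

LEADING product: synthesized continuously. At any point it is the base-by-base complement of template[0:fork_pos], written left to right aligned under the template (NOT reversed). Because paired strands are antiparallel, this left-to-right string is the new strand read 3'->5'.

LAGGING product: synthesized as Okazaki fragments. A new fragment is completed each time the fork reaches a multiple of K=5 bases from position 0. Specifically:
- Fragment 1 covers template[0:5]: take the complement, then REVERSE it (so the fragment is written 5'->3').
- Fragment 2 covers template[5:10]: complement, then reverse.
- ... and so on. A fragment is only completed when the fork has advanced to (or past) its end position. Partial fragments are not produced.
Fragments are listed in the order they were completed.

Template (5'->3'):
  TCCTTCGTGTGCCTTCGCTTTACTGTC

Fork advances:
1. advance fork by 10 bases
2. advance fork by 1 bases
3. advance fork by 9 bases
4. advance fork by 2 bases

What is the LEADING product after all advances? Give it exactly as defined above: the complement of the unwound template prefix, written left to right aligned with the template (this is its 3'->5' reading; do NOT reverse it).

Step 1: advance 10 -> fork_pos = 0 + 10 = 10.
Step 2: advance 1 -> fork_pos = 10 + 1 = 11.
Step 3: advance 9 -> fork_pos = 11 + 9 = 20.
Step 4: advance 2 -> fork_pos = 20 + 2 = 22.
Unwound prefix: template[0:22] = TCCTTCGTGTGCCTTCGCTTTA
Complement it base by base (A<->T, C<->G), keeping left-to-right order:
  [0:5] TCCTT -> AGGAA
  [5:10] CGTGT -> GCACA
  [10:15] GCCTT -> CGGAA
  [15:20] CGCTT -> GCGAA
  [20:22] TA -> AT
Concatenate: AGGAAGCACACGGAAGCGAAAT (length 22; written aligned with the template, i.e. 3'->5').

Answer: AGGAAGCACACGGAAGCGAAAT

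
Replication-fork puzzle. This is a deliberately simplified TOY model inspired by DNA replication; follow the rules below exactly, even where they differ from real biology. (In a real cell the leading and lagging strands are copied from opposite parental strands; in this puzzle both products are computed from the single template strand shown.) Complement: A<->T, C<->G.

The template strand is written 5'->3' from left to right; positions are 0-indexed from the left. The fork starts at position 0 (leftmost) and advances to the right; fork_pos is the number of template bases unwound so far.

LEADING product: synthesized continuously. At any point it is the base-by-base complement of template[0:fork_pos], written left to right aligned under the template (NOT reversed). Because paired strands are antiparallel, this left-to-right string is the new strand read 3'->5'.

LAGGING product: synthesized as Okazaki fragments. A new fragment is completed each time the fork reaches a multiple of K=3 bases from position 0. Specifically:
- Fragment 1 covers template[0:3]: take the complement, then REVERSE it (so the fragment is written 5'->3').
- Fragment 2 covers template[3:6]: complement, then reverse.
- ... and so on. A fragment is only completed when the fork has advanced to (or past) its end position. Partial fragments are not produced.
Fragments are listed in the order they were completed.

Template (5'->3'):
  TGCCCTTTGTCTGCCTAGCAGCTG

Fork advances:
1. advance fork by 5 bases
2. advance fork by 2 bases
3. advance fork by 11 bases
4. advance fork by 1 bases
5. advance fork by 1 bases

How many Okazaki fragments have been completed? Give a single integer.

Answer: 6

Derivation:
Step 1: advance 5 -> fork_pos = 0 + 5 = 5. Reached multiple(s) of 3: 3 -> fragment 1 completed (1 total).
Step 2: advance 2 -> fork_pos = 5 + 2 = 7. Reached multiple(s) of 3: 6 -> fragment 2 completed (2 total).
Step 3: advance 11 -> fork_pos = 7 + 11 = 18. Reached multiple(s) of 3: 9, 12, 15, 18 -> fragments 3-6 completed (6 total).
Step 4: advance 1 -> fork_pos = 18 + 1 = 19. Next multiple of 3 is 21 (not reached); still 6 fragment(s).
Step 5: advance 1 -> fork_pos = 19 + 1 = 20. Next multiple of 3 is 21 (not reached); still 6 fragment(s).
Check: final fork_pos = 20; the multiples of 3 that are <= 20 are 3..18 -> 20 // 3 = 6 completed fragment(s).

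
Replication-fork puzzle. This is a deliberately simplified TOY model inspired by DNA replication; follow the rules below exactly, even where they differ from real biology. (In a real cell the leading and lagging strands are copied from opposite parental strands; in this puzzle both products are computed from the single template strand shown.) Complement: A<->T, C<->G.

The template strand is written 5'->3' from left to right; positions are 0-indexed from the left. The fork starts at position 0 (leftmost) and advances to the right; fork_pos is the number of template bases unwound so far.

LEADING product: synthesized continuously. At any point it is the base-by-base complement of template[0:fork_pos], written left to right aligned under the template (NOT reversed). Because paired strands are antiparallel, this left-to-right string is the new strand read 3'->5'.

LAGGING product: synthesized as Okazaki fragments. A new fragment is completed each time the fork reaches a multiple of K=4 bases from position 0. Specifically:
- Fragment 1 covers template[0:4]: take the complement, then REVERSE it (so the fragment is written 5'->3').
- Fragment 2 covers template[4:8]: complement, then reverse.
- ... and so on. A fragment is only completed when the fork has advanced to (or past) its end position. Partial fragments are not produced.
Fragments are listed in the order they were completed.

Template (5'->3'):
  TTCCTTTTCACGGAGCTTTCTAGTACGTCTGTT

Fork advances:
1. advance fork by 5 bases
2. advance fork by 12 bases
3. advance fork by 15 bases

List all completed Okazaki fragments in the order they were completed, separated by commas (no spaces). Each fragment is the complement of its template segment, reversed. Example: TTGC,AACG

Answer: GGAA,AAAA,CGTG,GCTC,GAAA,ACTA,ACGT,ACAG

Derivation:
Step 1: advance 5 -> fork_pos = 0 + 5 = 5. Reached multiple(s) of 4: 4 -> fragment 1 completed (1 total).
Step 2: advance 12 -> fork_pos = 5 + 12 = 17. Reached multiple(s) of 4: 8, 12, 16 -> fragments 2-4 completed (4 total).
Step 3: advance 15 -> fork_pos = 17 + 15 = 32. Reached multiple(s) of 4: 20, 24, 28, 32 -> fragments 5-8 completed (8 total).
Final fork_pos = 32, so 8 fragment(s) are complete. Build each: template segment -> complement -> reverse.
Fragment 1: template[0:4] = TTCC -> complement AAGG -> reversed GGAA
Fragment 2: template[4:8] = TTTT -> complement AAAA -> reversed AAAA
Fragment 3: template[8:12] = CACG -> complement GTGC -> reversed CGTG
Fragment 4: template[12:16] = GAGC -> complement CTCG -> reversed GCTC
Fragment 5: template[16:20] = TTTC -> complement AAAG -> reversed GAAA
Fragment 6: template[20:24] = TAGT -> complement ATCA -> reversed ACTA
Fragment 7: template[24:28] = ACGT -> complement TGCA -> reversed ACGT
Fragment 8: template[28:32] = CTGT -> complement GACA -> reversed ACAG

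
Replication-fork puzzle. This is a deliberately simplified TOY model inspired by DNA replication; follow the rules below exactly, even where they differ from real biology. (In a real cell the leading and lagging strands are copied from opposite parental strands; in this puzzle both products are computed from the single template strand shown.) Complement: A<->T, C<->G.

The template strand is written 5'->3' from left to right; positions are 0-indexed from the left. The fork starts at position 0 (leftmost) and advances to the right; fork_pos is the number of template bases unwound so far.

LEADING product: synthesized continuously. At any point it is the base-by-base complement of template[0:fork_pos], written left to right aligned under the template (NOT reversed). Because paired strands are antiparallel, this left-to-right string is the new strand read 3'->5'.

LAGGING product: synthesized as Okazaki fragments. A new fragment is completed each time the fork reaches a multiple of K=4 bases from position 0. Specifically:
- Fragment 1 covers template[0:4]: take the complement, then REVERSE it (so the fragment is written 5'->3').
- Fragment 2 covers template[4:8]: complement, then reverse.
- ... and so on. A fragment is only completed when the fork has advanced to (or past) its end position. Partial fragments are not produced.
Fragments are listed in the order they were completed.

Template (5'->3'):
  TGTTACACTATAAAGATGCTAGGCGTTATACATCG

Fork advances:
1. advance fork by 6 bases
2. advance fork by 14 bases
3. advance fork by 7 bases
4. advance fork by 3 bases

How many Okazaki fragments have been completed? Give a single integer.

Step 1: advance 6 -> fork_pos = 0 + 6 = 6. Reached multiple(s) of 4: 4 -> fragment 1 completed (1 total).
Step 2: advance 14 -> fork_pos = 6 + 14 = 20. Reached multiple(s) of 4: 8, 12, 16, 20 -> fragments 2-5 completed (5 total).
Step 3: advance 7 -> fork_pos = 20 + 7 = 27. Reached multiple(s) of 4: 24 -> fragment 6 completed (6 total).
Step 4: advance 3 -> fork_pos = 27 + 3 = 30. Reached multiple(s) of 4: 28 -> fragment 7 completed (7 total).
Check: final fork_pos = 30; the multiples of 4 that are <= 30 are 4..28 -> 30 // 4 = 7 completed fragment(s).

Answer: 7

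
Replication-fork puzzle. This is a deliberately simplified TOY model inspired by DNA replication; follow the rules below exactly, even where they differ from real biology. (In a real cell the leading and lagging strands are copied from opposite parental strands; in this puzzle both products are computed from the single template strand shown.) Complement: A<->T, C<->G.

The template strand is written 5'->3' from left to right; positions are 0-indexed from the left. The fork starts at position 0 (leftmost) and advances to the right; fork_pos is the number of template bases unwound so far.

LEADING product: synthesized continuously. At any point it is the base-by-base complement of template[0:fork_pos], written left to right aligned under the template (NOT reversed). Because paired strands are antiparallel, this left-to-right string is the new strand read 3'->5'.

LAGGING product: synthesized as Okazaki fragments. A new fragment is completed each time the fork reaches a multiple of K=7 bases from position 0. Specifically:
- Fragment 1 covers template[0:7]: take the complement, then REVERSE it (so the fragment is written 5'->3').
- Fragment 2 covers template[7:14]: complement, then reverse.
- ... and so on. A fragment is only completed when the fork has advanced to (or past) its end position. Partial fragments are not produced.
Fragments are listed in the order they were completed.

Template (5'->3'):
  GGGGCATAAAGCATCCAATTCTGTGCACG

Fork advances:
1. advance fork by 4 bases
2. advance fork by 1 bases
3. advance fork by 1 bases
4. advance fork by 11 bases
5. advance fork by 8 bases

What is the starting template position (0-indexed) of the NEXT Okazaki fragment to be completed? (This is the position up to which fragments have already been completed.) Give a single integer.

Answer: 21

Derivation:
Step 1: advance 4 -> fork_pos = 0 + 4 = 4. Next multiple of 7 is 7 (not reached); still 0 fragment(s).
Step 2: advance 1 -> fork_pos = 4 + 1 = 5. Next multiple of 7 is 7 (not reached); still 0 fragment(s).
Step 3: advance 1 -> fork_pos = 5 + 1 = 6. Next multiple of 7 is 7 (not reached); still 0 fragment(s).
Step 4: advance 11 -> fork_pos = 6 + 11 = 17. Reached multiple(s) of 7: 7, 14 -> fragments 1-2 completed (2 total).
Step 5: advance 8 -> fork_pos = 17 + 8 = 25. Reached multiple(s) of 7: 21 -> fragment 3 completed (3 total).
3 fragment(s) completed, covering template[0:21] (3 x 7 = 21). The next fragment, fragment 4, covers template[21:28], so it starts at position 21.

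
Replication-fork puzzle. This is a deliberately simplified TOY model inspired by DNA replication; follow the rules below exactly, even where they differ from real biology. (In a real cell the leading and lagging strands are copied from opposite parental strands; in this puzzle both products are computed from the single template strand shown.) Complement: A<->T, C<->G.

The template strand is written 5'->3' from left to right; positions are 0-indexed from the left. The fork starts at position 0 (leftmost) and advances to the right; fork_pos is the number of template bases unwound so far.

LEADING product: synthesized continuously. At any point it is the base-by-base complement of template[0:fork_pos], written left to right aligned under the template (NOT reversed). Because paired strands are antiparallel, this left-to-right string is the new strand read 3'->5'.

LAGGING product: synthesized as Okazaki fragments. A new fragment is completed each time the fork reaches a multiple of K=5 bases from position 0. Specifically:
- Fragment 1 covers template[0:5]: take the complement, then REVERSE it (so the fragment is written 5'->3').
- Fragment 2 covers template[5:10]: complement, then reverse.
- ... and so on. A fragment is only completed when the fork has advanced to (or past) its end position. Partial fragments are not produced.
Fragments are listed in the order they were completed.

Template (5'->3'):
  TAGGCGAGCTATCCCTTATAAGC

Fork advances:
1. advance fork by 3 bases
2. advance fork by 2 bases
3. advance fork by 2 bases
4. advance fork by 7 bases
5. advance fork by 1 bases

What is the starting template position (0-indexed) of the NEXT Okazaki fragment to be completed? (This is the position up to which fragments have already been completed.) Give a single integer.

Answer: 15

Derivation:
Step 1: advance 3 -> fork_pos = 0 + 3 = 3. Next multiple of 5 is 5 (not reached); still 0 fragment(s).
Step 2: advance 2 -> fork_pos = 3 + 2 = 5. Reached multiple(s) of 5: 5 -> fragment 1 completed (1 total).
Step 3: advance 2 -> fork_pos = 5 + 2 = 7. Next multiple of 5 is 10 (not reached); still 1 fragment(s).
Step 4: advance 7 -> fork_pos = 7 + 7 = 14. Reached multiple(s) of 5: 10 -> fragment 2 completed (2 total).
Step 5: advance 1 -> fork_pos = 14 + 1 = 15. Reached multiple(s) of 5: 15 -> fragment 3 completed (3 total).
3 fragment(s) completed, covering template[0:15] (3 x 5 = 15). The next fragment, fragment 4, covers template[15:20], so it starts at position 15.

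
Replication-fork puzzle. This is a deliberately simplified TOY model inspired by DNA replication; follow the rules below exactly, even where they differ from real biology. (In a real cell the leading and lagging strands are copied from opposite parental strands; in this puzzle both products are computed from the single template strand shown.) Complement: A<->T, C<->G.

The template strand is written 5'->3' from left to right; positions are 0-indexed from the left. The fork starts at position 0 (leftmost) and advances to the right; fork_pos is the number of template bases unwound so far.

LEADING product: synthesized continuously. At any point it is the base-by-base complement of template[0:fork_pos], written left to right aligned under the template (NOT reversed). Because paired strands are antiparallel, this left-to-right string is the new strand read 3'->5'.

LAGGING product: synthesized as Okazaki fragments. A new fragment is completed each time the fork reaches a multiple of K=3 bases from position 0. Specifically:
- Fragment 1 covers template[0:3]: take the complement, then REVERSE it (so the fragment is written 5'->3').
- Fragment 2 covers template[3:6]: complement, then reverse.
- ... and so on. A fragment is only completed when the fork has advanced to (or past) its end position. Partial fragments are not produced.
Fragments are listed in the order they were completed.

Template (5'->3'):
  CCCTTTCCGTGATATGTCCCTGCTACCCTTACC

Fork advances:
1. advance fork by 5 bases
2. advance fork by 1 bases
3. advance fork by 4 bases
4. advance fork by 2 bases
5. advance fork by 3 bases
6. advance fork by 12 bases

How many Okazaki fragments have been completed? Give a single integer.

Step 1: advance 5 -> fork_pos = 0 + 5 = 5. Reached multiple(s) of 3: 3 -> fragment 1 completed (1 total).
Step 2: advance 1 -> fork_pos = 5 + 1 = 6. Reached multiple(s) of 3: 6 -> fragment 2 completed (2 total).
Step 3: advance 4 -> fork_pos = 6 + 4 = 10. Reached multiple(s) of 3: 9 -> fragment 3 completed (3 total).
Step 4: advance 2 -> fork_pos = 10 + 2 = 12. Reached multiple(s) of 3: 12 -> fragment 4 completed (4 total).
Step 5: advance 3 -> fork_pos = 12 + 3 = 15. Reached multiple(s) of 3: 15 -> fragment 5 completed (5 total).
Step 6: advance 12 -> fork_pos = 15 + 12 = 27. Reached multiple(s) of 3: 18, 21, 24, 27 -> fragments 6-9 completed (9 total).
Check: final fork_pos = 27; the multiples of 3 that are <= 27 are 3..27 -> 27 // 3 = 9 completed fragment(s).

Answer: 9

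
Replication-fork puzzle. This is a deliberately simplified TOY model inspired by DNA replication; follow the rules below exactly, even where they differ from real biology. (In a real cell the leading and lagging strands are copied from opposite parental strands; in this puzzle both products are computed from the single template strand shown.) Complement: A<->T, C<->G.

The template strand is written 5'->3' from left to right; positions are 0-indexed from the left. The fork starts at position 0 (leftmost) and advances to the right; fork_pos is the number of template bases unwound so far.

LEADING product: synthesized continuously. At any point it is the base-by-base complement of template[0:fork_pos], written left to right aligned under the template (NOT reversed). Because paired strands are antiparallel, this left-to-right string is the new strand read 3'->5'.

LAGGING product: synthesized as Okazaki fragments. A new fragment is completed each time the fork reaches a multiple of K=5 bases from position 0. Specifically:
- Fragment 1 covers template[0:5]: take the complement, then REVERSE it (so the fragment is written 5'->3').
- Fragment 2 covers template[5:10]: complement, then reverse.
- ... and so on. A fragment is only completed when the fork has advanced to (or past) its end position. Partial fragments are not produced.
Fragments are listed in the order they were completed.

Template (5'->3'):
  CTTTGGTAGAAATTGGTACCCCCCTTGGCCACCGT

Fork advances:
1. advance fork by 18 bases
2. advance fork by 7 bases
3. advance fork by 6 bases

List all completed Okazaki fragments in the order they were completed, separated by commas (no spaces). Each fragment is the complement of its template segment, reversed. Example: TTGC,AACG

Answer: CAAAG,TCTAC,CAATT,GGTAC,AGGGG,GGCCA

Derivation:
Step 1: advance 18 -> fork_pos = 0 + 18 = 18. Reached multiple(s) of 5: 5, 10, 15 -> fragments 1-3 completed (3 total).
Step 2: advance 7 -> fork_pos = 18 + 7 = 25. Reached multiple(s) of 5: 20, 25 -> fragments 4-5 completed (5 total).
Step 3: advance 6 -> fork_pos = 25 + 6 = 31. Reached multiple(s) of 5: 30 -> fragment 6 completed (6 total).
Final fork_pos = 31, so 6 fragment(s) are complete. Build each: template segment -> complement -> reverse.
Fragment 1: template[0:5] = CTTTG -> complement GAAAC -> reversed CAAAG
Fragment 2: template[5:10] = GTAGA -> complement CATCT -> reversed TCTAC
Fragment 3: template[10:15] = AATTG -> complement TTAAC -> reversed CAATT
Fragment 4: template[15:20] = GTACC -> complement CATGG -> reversed GGTAC
Fragment 5: template[20:25] = CCCCT -> complement GGGGA -> reversed AGGGG
Fragment 6: template[25:30] = TGGCC -> complement ACCGG -> reversed GGCCA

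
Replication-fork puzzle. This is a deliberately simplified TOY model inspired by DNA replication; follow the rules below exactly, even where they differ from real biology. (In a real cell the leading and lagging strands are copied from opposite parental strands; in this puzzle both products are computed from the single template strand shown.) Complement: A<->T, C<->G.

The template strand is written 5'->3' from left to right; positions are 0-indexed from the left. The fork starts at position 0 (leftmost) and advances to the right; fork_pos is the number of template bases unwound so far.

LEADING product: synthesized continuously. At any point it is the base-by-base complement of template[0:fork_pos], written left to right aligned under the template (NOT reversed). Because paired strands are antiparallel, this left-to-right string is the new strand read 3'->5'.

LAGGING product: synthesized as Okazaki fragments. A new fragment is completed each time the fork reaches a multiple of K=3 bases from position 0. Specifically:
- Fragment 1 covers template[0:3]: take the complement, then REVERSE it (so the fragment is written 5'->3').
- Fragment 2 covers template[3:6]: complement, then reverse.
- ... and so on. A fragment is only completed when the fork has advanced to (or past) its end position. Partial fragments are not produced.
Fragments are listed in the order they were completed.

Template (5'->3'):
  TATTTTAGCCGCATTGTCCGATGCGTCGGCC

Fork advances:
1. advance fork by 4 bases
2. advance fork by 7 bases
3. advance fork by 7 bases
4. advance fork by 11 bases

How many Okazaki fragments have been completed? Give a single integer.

Step 1: advance 4 -> fork_pos = 0 + 4 = 4. Reached multiple(s) of 3: 3 -> fragment 1 completed (1 total).
Step 2: advance 7 -> fork_pos = 4 + 7 = 11. Reached multiple(s) of 3: 6, 9 -> fragments 2-3 completed (3 total).
Step 3: advance 7 -> fork_pos = 11 + 7 = 18. Reached multiple(s) of 3: 12, 15, 18 -> fragments 4-6 completed (6 total).
Step 4: advance 11 -> fork_pos = 18 + 11 = 29. Reached multiple(s) of 3: 21, 24, 27 -> fragments 7-9 completed (9 total).
Check: final fork_pos = 29; the multiples of 3 that are <= 29 are 3..27 -> 29 // 3 = 9 completed fragment(s).

Answer: 9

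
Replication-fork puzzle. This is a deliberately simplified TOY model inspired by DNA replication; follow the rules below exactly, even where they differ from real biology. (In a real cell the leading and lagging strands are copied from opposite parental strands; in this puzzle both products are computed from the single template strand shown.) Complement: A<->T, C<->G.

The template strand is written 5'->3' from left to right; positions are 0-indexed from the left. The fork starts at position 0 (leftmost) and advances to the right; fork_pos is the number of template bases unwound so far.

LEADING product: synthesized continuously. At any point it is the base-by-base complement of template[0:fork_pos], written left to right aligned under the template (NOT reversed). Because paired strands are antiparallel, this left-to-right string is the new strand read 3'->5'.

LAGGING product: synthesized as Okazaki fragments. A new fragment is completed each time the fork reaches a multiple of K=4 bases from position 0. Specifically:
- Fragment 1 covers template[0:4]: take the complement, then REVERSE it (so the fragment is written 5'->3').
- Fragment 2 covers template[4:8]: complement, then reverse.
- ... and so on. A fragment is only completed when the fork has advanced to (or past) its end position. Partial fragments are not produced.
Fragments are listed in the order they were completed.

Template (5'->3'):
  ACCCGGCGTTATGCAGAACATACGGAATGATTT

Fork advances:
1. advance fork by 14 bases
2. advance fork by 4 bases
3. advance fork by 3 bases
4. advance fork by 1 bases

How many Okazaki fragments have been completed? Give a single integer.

Step 1: advance 14 -> fork_pos = 0 + 14 = 14. Reached multiple(s) of 4: 4, 8, 12 -> fragments 1-3 completed (3 total).
Step 2: advance 4 -> fork_pos = 14 + 4 = 18. Reached multiple(s) of 4: 16 -> fragment 4 completed (4 total).
Step 3: advance 3 -> fork_pos = 18 + 3 = 21. Reached multiple(s) of 4: 20 -> fragment 5 completed (5 total).
Step 4: advance 1 -> fork_pos = 21 + 1 = 22. Next multiple of 4 is 24 (not reached); still 5 fragment(s).
Check: final fork_pos = 22; the multiples of 4 that are <= 22 are 4..20 -> 22 // 4 = 5 completed fragment(s).

Answer: 5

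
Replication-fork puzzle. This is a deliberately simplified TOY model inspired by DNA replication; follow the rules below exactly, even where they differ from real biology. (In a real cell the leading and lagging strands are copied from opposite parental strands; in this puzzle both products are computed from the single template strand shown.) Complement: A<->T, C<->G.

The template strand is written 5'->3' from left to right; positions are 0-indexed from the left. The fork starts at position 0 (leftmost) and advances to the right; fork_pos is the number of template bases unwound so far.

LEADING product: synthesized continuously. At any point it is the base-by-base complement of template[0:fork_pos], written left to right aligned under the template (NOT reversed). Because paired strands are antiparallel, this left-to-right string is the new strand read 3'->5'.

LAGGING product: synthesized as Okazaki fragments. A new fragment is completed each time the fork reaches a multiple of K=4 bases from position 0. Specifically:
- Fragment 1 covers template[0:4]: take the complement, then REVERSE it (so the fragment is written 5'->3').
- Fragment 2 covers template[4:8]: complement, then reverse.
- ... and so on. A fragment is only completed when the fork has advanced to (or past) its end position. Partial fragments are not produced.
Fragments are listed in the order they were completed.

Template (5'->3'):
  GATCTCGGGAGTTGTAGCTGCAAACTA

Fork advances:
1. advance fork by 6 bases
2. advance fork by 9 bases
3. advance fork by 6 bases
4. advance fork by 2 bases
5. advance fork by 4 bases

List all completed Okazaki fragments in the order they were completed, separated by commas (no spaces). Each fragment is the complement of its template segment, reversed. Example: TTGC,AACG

Step 1: advance 6 -> fork_pos = 0 + 6 = 6. Reached multiple(s) of 4: 4 -> fragment 1 completed (1 total).
Step 2: advance 9 -> fork_pos = 6 + 9 = 15. Reached multiple(s) of 4: 8, 12 -> fragments 2-3 completed (3 total).
Step 3: advance 6 -> fork_pos = 15 + 6 = 21. Reached multiple(s) of 4: 16, 20 -> fragments 4-5 completed (5 total).
Step 4: advance 2 -> fork_pos = 21 + 2 = 23. Next multiple of 4 is 24 (not reached); still 5 fragment(s).
Step 5: advance 4 -> fork_pos = 23 + 4 = 27. Reached multiple(s) of 4: 24 -> fragment 6 completed (6 total).
Final fork_pos = 27, so 6 fragment(s) are complete. Build each: template segment -> complement -> reverse.
Fragment 1: template[0:4] = GATC -> complement CTAG -> reversed GATC
Fragment 2: template[4:8] = TCGG -> complement AGCC -> reversed CCGA
Fragment 3: template[8:12] = GAGT -> complement CTCA -> reversed ACTC
Fragment 4: template[12:16] = TGTA -> complement ACAT -> reversed TACA
Fragment 5: template[16:20] = GCTG -> complement CGAC -> reversed CAGC
Fragment 6: template[20:24] = CAAA -> complement GTTT -> reversed TTTG

Answer: GATC,CCGA,ACTC,TACA,CAGC,TTTG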